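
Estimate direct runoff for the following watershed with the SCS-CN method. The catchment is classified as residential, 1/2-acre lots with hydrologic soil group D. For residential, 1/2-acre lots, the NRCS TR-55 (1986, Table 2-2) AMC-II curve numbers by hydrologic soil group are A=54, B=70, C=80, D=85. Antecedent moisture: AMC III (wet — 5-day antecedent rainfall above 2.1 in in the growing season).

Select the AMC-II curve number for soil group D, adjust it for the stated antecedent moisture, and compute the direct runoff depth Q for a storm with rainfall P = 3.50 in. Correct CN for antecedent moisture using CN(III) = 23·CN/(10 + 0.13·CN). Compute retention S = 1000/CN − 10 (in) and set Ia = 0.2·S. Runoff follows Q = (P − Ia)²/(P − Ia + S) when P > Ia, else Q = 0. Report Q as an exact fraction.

NRCS table: residential, 1/2-acre lots, soil group D → CN(II) = 85
Wet (AMC III): CN(III) = 23·85/(10 + 0.13·85) = 1955/(421/20) = 39100/421 ≈ 92.874
Max retention: S = 1000/(39100/421) − 10 = 300/391 in (≈ 0.767 in)
Ia = 0.2·(300/391) = 60/391 in ≈ 0.153 in
Since P=3.500 > Ia=0.153: effective rainfall P−Ia = 2617/782 in
Runoff Q = (P−Ia)²/(P−Ia+S) = (3.347)²/(3.347+0.767) = 6848689/2515694 ≈ 2.722 in

Q = 6848689/2515694 in ≈ 2.722 in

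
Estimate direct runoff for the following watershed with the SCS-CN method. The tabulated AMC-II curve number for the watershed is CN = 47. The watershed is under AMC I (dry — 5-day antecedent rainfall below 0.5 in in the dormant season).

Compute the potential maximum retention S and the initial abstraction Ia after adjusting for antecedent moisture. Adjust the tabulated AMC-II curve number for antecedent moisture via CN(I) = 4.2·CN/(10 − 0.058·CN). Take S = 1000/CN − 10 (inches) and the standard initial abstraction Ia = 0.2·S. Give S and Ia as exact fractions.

S = 26500/987 in ≈ 26.849 in; Ia = 5300/987 in ≈ 5.370 in

Adjust CN=47 to AMC I: 4.2·47/(10 − 0.058·47) → (987/5) ÷ (3637/500) = 98700/3637 ≈ 27.138
S = 1000/(98700/3637) − 10 = 26500/987 in ≈ 26.849 in
Ia = 0.2S: 0.2·26.849 = 5.370 in (exactly 5300/987)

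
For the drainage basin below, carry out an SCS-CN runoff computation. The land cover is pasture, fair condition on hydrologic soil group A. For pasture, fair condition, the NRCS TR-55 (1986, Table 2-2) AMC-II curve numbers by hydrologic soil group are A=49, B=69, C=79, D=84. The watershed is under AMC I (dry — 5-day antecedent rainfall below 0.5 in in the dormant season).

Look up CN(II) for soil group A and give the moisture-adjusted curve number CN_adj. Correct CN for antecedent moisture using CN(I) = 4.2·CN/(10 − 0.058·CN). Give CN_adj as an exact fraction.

NRCS table: pasture, fair condition, soil group A → CN(II) = 49
Adjust CN=49 to AMC I: 4.2·49/(10 − 0.058·49) → (1029/5) ÷ (3579/500) = 34300/1193 ≈ 28.751

CN_adj = 34300/1193 ≈ 28.751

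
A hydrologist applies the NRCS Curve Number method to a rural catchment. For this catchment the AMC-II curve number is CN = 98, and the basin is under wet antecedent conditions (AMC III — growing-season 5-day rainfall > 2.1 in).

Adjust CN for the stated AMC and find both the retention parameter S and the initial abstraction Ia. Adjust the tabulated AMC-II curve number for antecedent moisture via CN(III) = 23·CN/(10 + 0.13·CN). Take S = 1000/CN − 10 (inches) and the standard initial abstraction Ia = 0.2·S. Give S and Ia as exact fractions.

Wet (AMC III): CN(III) = 23·98/(10 + 0.13·98) = 2254/(1137/50) = 112700/1137 ≈ 99.120
Max retention: S = 1000/(112700/1137) − 10 = 100/1127 in (≈ 0.089 in)
Ia = 0.2S: 0.2·0.089 = 0.018 in (exactly 20/1127)

S = 100/1127 in ≈ 0.089 in; Ia = 20/1127 in ≈ 0.018 in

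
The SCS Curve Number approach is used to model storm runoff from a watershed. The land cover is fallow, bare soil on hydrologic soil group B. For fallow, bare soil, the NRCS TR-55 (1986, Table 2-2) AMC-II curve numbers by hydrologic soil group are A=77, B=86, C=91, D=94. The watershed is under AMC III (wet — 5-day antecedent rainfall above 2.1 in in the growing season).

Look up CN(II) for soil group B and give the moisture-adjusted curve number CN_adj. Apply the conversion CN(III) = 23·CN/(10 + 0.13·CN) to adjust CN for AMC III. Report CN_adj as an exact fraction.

CN_adj = 98900/1059 ≈ 93.390

NRCS table: fallow, bare soil, soil group B → CN(II) = 86
CN(III) from CN(II)=86: (23·86)/(10 + 0.13·86) = 98900/1059 ≈ 93.390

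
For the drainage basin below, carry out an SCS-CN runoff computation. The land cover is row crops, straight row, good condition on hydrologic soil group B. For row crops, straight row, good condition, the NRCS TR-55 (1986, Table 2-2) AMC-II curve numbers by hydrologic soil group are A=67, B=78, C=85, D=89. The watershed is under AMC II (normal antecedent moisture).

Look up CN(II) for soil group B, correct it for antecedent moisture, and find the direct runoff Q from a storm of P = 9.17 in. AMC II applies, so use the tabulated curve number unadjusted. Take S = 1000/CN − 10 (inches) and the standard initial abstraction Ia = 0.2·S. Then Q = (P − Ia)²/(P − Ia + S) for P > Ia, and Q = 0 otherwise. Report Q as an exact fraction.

NRCS table: row crops, straight row, good condition, soil group B → CN(II) = 78
AMC II — tabulated CN = 78 applies directly.
S = 1000/78 − 10 = 110/39 in ≈ 2.821 in
Ia = 0.2·(110/39) = 22/39 in ≈ 0.564 in
Since P=9.170 > Ia=0.564: effective rainfall P−Ia = 33563/3900 in
Q: (33563/3900)² ÷ (44563/3900) = 1126474969/173795700 in (≈ 6.482 in)

Q = 1126474969/173795700 in ≈ 6.482 in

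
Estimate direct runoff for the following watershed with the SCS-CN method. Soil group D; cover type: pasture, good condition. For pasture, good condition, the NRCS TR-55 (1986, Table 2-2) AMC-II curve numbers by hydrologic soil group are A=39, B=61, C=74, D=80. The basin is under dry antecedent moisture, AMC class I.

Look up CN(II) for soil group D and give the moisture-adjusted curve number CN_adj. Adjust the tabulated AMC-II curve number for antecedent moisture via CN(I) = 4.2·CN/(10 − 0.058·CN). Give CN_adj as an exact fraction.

NRCS table: pasture, good condition, soil group D → CN(II) = 80
Dry (AMC I): CN(I) = 4.2·80/(10 − 0.058·80) = 336/(134/25) = 4200/67 ≈ 62.687

CN_adj = 4200/67 ≈ 62.687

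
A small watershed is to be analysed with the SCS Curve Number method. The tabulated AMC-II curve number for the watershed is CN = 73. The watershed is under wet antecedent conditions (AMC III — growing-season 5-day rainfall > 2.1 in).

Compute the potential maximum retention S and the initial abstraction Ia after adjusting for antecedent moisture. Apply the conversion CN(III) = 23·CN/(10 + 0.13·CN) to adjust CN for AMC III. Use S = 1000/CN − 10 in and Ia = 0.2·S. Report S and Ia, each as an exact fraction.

Wet (AMC III): CN(III) = 23·73/(10 + 0.13·73) = 1679/(1949/100) = 167900/1949 ≈ 86.147
S = 1000/(167900/1949) − 10 = 2700/1679 in ≈ 1.608 in
Ia = 0.2·(2700/1679) = 540/1679 in ≈ 0.322 in

S = 2700/1679 in ≈ 1.608 in; Ia = 540/1679 in ≈ 0.322 in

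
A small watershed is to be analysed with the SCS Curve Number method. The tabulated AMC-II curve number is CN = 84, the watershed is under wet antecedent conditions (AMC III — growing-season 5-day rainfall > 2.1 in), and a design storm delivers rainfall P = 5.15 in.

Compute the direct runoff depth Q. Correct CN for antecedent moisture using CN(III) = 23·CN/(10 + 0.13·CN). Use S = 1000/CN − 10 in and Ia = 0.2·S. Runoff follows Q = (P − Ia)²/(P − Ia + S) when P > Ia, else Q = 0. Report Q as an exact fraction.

Q = 2318326201/542399340 in ≈ 4.274 in

CN(III) from CN(II)=84: (23·84)/(10 + 0.13·84) = 48300/523 ≈ 92.352
Retention S: 1000/CN − 10 with CN=92.352 → S = 400/483 ≈ 0.828 in
Ia = 0.2·(400/483) = 80/483 in ≈ 0.166 in
Excess rainfall: 5.150 − 0.166 = 4.984 in; P > Ia so Q > 0
Q: (48149/9660)² ÷ (56149/9660) = 2318326201/542399340 in (≈ 4.274 in)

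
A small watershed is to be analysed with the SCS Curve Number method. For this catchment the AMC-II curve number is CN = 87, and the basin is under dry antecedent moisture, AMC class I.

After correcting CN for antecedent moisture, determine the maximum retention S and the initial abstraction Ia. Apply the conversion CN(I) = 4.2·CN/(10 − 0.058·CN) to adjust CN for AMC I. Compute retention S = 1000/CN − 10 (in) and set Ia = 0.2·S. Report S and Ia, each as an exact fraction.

S = 6500/1827 in ≈ 3.558 in; Ia = 1300/1827 in ≈ 0.712 in

CN(I) from CN(II)=87: (4.2·87)/(10 − 0.058·87) = 182700/2477 ≈ 73.759
Max retention: S = 1000/(182700/2477) − 10 = 6500/1827 in (≈ 3.558 in)
Ia = 0.2S: 0.2·3.558 = 0.712 in (exactly 1300/1827)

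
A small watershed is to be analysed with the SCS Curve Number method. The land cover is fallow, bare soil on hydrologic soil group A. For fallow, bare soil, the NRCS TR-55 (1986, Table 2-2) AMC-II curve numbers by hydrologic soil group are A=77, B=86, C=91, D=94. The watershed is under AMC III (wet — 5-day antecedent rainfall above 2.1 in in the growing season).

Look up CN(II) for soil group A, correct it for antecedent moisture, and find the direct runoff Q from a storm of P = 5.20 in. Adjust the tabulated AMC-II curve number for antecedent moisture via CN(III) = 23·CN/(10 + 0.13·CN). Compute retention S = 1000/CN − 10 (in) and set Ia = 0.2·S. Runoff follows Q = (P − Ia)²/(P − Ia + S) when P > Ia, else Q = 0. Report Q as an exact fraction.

NRCS table: fallow, bare soil, soil group A → CN(II) = 77
Wet (AMC III): CN(III) = 23·77/(10 + 0.13·77) = 1771/(2001/100) = 7700/87 ≈ 88.506
Retention S: 1000/CN − 10 with CN=88.506 → S = 100/77 ≈ 1.299 in
Ia = 0.2S: 0.2·1.299 = 0.260 in (exactly 20/77)
Excess rainfall: 5.200 − 0.260 = 4.940 in; P > Ia so Q > 0
Runoff Q = (P−Ia)²/(P−Ia+S) = (4.940)²/(4.940+1.299) = 1808802/462385 ≈ 3.912 in

Q = 1808802/462385 in ≈ 3.912 in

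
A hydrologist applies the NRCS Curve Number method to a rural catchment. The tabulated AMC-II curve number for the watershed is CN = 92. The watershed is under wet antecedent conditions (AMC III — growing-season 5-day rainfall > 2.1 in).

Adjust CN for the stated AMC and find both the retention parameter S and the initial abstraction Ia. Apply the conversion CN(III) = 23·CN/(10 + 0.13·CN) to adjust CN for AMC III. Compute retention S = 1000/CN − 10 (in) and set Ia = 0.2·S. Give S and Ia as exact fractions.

Wet (AMC III): CN(III) = 23·92/(10 + 0.13·92) = 2116/(549/25) = 52900/549 ≈ 96.357
Max retention: S = 1000/(52900/549) − 10 = 200/529 in (≈ 0.378 in)
Initial abstraction Ia = S/5 = (200/529)/5 = 40/529 ≈ 0.076 in

S = 200/529 in ≈ 0.378 in; Ia = 40/529 in ≈ 0.076 in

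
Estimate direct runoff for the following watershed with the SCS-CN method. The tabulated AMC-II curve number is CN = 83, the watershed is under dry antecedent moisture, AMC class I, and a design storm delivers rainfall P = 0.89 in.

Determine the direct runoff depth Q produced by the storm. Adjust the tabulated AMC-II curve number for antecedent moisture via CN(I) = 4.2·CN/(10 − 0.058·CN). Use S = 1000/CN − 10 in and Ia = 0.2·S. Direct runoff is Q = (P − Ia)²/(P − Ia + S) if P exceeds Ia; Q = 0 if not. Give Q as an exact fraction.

Q = 0 in ≈ 0.000 in

CN(I) from CN(II)=83: (4.2·83)/(10 − 0.058·83) = 174300/2593 ≈ 67.219
S = 1000/(174300/2593) − 10 = 8500/1743 in ≈ 4.877 in
Ia = 0.2S: 0.2·4.877 = 0.975 in (exactly 1700/1743)
P = 0.890 ≤ Ia = 0.975 in: entire storm abstracted, Q = 0.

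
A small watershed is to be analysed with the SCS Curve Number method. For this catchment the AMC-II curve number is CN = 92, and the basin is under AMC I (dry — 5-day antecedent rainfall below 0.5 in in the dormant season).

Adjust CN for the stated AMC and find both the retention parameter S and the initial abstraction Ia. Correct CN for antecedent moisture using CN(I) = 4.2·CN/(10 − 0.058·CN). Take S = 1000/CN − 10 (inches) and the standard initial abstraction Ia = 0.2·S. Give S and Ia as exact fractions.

S = 1000/483 in ≈ 2.070 in; Ia = 200/483 in ≈ 0.414 in

Adjust CN=92 to AMC I: 4.2·92/(10 − 0.058·92) → (1932/5) ÷ (583/125) = 48300/583 ≈ 82.847
S = 1000/(48300/583) − 10 = 1000/483 in ≈ 2.070 in
Ia = 0.2S: 0.2·2.070 = 0.414 in (exactly 200/483)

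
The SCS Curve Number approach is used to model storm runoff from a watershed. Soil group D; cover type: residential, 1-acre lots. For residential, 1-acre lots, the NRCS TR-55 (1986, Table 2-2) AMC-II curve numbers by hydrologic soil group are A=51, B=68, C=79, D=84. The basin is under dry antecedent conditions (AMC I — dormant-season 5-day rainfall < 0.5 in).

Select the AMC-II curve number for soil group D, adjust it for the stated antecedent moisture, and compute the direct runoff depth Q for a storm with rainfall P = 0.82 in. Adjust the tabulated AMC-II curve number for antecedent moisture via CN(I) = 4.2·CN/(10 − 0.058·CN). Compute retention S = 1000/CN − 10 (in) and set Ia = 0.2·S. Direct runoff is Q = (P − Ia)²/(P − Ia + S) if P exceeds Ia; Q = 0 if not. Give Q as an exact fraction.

NRCS table: residential, 1-acre lots, soil group D → CN(II) = 84
Dry (AMC I): CN(I) = 4.2·84/(10 − 0.058·84) = (1764/5)/(641/125) = 44100/641 ≈ 68.799
S = 1000/(44100/641) − 10 = 2000/441 in ≈ 4.535 in
Initial abstraction Ia = S/5 = (2000/441)/5 = 400/441 ≈ 0.907 in
P = 0.820 ≤ Ia = 0.907 in: entire storm abstracted, Q = 0.

Q = 0 in ≈ 0.000 in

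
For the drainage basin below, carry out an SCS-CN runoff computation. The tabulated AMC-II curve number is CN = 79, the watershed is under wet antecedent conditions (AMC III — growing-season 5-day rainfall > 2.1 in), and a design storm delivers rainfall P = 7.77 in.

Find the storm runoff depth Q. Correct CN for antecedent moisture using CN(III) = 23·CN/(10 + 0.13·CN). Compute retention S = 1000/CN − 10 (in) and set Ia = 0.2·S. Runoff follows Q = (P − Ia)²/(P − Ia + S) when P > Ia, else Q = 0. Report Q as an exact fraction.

Adjust CN=79 to AMC III: 23·79/(10 + 0.13·79) → 1817 ÷ (2027/100) = 181700/2027 ≈ 89.640
Retention S: 1000/CN − 10 with CN=89.640 → S = 2100/1817 ≈ 1.156 in
Ia = 0.2S: 0.2·1.156 = 0.231 in (exactly 420/1817)
Since P=7.770 > Ia=0.231: effective rainfall P−Ia = 1369809/181700 in
Runoff Q = (P−Ia)²/(P−Ia+S) = (7.539)²/(7.539+1.156) = 12764467323/1952729900 ≈ 6.537 in

Q = 12764467323/1952729900 in ≈ 6.537 in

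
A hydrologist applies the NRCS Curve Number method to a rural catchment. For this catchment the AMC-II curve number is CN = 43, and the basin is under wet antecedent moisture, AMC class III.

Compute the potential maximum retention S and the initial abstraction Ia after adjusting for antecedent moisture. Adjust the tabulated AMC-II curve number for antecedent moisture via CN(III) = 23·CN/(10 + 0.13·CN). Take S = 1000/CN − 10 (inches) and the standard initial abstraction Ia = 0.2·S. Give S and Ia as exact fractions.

CN(III) from CN(II)=43: (23·43)/(10 + 0.13·43) = 98900/1559 ≈ 63.438
Max retention: S = 1000/(98900/1559) − 10 = 5700/989 in (≈ 5.763 in)
Ia = 0.2·(5700/989) = 1140/989 in ≈ 1.153 in

S = 5700/989 in ≈ 5.763 in; Ia = 1140/989 in ≈ 1.153 in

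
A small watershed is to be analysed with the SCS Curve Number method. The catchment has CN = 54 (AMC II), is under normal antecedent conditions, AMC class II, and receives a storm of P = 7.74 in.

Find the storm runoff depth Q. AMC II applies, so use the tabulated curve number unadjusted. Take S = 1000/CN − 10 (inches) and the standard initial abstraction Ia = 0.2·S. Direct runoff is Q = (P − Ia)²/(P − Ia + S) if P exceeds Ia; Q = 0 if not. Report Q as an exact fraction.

CN(II) = 54; AMC II needs no correction.
Retention S: 1000/CN − 10 with CN=54.000 → S = 230/27 ≈ 8.519 in
Ia = 0.2S: 0.2·8.519 = 1.704 in (exactly 46/27)
Since P=7.740 > Ia=1.704: effective rainfall P−Ia = 8149/1350 in
Q = (8149/1350)²/((8149/1350) + 230/27) = (66406201/1822500)/(19649/1350) = 66406201/26526150 in ≈ 2.503 in

Q = 66406201/26526150 in ≈ 2.503 in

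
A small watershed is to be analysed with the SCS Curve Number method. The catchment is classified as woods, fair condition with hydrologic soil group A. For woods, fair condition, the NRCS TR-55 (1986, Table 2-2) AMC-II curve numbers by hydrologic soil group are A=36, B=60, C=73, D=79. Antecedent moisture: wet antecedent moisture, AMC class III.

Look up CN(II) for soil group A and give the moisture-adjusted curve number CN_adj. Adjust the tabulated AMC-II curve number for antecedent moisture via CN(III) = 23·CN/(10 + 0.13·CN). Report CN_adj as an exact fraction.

CN_adj = 20700/367 ≈ 56.403

NRCS table: woods, fair condition, soil group A → CN(II) = 36
Adjust CN=36 to AMC III: 23·36/(10 + 0.13·36) → 828 ÷ (367/25) = 20700/367 ≈ 56.403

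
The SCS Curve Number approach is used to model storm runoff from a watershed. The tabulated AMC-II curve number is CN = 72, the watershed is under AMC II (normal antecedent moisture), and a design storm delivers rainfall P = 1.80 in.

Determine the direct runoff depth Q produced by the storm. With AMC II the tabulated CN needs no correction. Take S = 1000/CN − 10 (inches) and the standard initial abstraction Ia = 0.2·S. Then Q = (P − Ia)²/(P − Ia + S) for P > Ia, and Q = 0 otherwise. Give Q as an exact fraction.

Q = 2116/9945 in ≈ 0.213 in

Average conditions: CN = 72 (no AMC adjustment).
Retention S: 1000/CN − 10 with CN=72.000 → S = 35/9 ≈ 3.889 in
Ia = 0.2·(35/9) = 7/9 in ≈ 0.778 in
Excess rainfall: 1.800 − 0.778 = 1.022 in; P > Ia so Q > 0
Q = (46/45)²/((46/45) + 35/9) = (2116/2025)/(221/45) = 2116/9945 in ≈ 0.213 in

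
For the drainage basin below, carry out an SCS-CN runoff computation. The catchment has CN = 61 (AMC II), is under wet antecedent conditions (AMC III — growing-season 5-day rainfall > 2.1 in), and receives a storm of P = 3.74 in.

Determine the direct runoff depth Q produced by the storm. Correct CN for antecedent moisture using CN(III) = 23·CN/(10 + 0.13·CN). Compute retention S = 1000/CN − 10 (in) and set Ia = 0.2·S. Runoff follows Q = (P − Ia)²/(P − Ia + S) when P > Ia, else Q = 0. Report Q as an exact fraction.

Q = 49890136321/29348024150 in ≈ 1.700 in

CN(III) from CN(II)=61: (23·61)/(10 + 0.13·61) = 140300/1793 ≈ 78.249
Max retention: S = 1000/(140300/1793) − 10 = 3900/1403 in (≈ 2.780 in)
Initial abstraction Ia = S/5 = (3900/1403)/5 = 780/1403 ≈ 0.556 in
Since P=3.740 > Ia=0.556: effective rainfall P−Ia = 223361/70150 in
Runoff Q = (P−Ia)²/(P−Ia+S) = (3.184)²/(3.184+2.780) = 49890136321/29348024150 ≈ 1.700 in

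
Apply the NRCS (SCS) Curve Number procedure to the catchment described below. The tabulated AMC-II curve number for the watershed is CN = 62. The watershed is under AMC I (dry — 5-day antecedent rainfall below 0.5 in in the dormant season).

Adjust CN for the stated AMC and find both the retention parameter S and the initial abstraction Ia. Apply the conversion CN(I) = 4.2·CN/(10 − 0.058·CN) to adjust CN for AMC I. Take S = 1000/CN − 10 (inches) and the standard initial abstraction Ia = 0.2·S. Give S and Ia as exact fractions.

S = 9500/651 in ≈ 14.593 in; Ia = 1900/651 in ≈ 2.919 in

Dry (AMC I): CN(I) = 4.2·62/(10 − 0.058·62) = (1302/5)/(1601/250) = 65100/1601 ≈ 40.662
Max retention: S = 1000/(65100/1601) − 10 = 9500/651 in (≈ 14.593 in)
Ia = 0.2·(9500/651) = 1900/651 in ≈ 2.919 in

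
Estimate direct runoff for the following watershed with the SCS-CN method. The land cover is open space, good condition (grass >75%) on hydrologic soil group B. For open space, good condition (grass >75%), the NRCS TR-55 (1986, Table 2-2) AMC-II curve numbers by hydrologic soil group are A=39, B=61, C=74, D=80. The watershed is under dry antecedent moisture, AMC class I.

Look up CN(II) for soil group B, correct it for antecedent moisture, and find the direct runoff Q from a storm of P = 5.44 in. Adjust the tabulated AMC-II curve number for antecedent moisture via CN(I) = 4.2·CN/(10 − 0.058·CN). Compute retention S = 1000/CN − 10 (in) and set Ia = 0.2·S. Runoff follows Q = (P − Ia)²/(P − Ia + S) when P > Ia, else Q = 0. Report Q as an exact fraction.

Q = 81740898/250958575 in ≈ 0.326 in

NRCS table: open space, good condition (grass >75%), soil group B → CN(II) = 61
CN(I) from CN(II)=61: (4.2·61)/(10 − 0.058·61) = 42700/1077 ≈ 39.647
Retention S: 1000/CN − 10 with CN=39.647 → S = 6500/427 ≈ 15.222 in
Ia = 0.2·(6500/427) = 1300/427 in ≈ 3.044 in
P − Ia = 5.440 − 3.044 = 25572/10675 ≈ 2.396 in (> 0, runoff occurs)
Q = (25572/10675)²/((25572/10675) + 6500/427) = (653927184/113955625)/(188072/10675) = 81740898/250958575 in ≈ 0.326 in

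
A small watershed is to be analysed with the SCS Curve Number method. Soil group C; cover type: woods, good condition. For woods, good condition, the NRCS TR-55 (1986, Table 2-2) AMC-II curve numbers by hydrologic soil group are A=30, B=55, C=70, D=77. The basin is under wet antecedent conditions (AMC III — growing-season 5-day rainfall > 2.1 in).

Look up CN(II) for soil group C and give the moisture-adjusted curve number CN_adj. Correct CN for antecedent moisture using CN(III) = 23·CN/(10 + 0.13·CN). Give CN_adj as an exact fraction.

CN_adj = 16100/191 ≈ 84.293

NRCS table: woods, good condition, soil group C → CN(II) = 70
Adjust CN=70 to AMC III: 23·70/(10 + 0.13·70) → 1610 ÷ (191/10) = 16100/191 ≈ 84.293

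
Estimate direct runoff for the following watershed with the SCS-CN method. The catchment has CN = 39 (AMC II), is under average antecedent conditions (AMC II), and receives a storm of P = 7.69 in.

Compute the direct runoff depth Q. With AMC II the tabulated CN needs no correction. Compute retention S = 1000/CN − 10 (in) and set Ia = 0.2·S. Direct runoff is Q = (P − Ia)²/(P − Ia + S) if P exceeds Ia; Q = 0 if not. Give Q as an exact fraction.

Average conditions: CN = 39 (no AMC adjustment).
Retention S: 1000/CN − 10 with CN=39.000 → S = 610/39 ≈ 15.641 in
Initial abstraction Ia = S/5 = (610/39)/5 = 122/39 ≈ 3.128 in
Excess rainfall: 7.690 − 3.128 = 4.562 in; P > Ia so Q > 0
Runoff Q = (P−Ia)²/(P−Ia+S) = (4.562)²/(4.562+15.641) = 316519681/307284900 ≈ 1.030 in

Q = 316519681/307284900 in ≈ 1.030 in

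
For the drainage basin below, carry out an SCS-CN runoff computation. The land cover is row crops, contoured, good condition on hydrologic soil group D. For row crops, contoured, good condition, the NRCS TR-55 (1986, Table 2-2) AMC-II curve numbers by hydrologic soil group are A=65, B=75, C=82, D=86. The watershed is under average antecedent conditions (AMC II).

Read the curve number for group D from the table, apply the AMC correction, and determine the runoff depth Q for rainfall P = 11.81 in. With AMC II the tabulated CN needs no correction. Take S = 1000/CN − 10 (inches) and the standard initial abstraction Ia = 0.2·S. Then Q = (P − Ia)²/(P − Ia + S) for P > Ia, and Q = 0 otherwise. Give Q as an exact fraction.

NRCS table: row crops, contoured, good condition, soil group D → CN(II) = 86
CN(II) = 86; AMC II needs no correction.
Retention S: 1000/CN − 10 with CN=86.000 → S = 70/43 ≈ 1.628 in
Initial abstraction Ia = S/5 = (70/43)/5 = 14/43 ≈ 0.326 in
Excess rainfall: 11.810 − 0.326 = 11.484 in; P > Ia so Q > 0
Q: (49383/4300)² ÷ (56383/4300) = 2438680689/242446900 in (≈ 10.059 in)

Q = 2438680689/242446900 in ≈ 10.059 in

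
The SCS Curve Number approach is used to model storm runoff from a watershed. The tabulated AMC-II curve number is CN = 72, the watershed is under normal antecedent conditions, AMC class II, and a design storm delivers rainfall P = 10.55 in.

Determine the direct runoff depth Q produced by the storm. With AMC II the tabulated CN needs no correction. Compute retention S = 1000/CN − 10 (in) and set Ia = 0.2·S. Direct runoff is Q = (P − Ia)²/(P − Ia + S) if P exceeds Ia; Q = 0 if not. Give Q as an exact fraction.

Q = 3094081/442620 in ≈ 6.990 in

CN(II) = 72; AMC II needs no correction.
Retention S: 1000/CN − 10 with CN=72.000 → S = 35/9 ≈ 3.889 in
Ia = 0.2S: 0.2·3.889 = 0.778 in (exactly 7/9)
Since P=10.550 > Ia=0.778: effective rainfall P−Ia = 1759/180 in
Q: (1759/180)² ÷ (2459/180) = 3094081/442620 in (≈ 6.990 in)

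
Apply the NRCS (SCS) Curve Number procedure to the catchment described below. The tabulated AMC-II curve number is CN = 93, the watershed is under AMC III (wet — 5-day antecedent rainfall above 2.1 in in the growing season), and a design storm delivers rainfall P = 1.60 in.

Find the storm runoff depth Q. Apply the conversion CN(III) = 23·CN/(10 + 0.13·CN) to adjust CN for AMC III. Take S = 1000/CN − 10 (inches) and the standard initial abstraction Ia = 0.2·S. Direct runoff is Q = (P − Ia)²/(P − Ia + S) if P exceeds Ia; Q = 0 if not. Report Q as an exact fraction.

Q = 33669218/26619855 in ≈ 1.265 in

Wet (AMC III): CN(III) = 23·93/(10 + 0.13·93) = 2139/(2209/100) = 213900/2209 ≈ 96.831
Max retention: S = 1000/(213900/2209) − 10 = 700/2139 in (≈ 0.327 in)
Initial abstraction Ia = S/5 = (700/2139)/5 = 140/2139 ≈ 0.065 in
Since P=1.600 > Ia=0.065: effective rainfall P−Ia = 16412/10695 in
Q = (16412/10695)²/((16412/10695) + 700/2139) = (269353744/114383025)/(19912/10695) = 33669218/26619855 in ≈ 1.265 in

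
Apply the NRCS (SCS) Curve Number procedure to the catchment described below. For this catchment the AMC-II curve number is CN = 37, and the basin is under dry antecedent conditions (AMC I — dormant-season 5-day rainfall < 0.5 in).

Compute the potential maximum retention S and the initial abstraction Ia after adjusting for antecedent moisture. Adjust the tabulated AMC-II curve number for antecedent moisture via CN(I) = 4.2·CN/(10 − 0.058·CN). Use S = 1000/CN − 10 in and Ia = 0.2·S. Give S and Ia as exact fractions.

S = 1500/37 in ≈ 40.541 in; Ia = 300/37 in ≈ 8.108 in

Adjust CN=37 to AMC I: 4.2·37/(10 − 0.058·37) → (777/5) ÷ (3927/500) = 3700/187 ≈ 19.786
Max retention: S = 1000/(3700/187) − 10 = 1500/37 in (≈ 40.541 in)
Ia = 0.2S: 0.2·40.541 = 8.108 in (exactly 300/37)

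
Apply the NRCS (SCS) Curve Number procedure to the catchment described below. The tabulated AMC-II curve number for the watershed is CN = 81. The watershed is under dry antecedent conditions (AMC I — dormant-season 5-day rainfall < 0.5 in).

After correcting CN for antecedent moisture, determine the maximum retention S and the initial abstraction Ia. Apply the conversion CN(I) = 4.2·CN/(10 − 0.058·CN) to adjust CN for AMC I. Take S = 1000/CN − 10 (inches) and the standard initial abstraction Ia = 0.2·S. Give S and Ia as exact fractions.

S = 9500/1701 in ≈ 5.585 in; Ia = 1900/1701 in ≈ 1.117 in

CN(I) from CN(II)=81: (4.2·81)/(10 − 0.058·81) = 170100/2651 ≈ 64.164
Max retention: S = 1000/(170100/2651) − 10 = 9500/1701 in (≈ 5.585 in)
Initial abstraction Ia = S/5 = (9500/1701)/5 = 1900/1701 ≈ 1.117 in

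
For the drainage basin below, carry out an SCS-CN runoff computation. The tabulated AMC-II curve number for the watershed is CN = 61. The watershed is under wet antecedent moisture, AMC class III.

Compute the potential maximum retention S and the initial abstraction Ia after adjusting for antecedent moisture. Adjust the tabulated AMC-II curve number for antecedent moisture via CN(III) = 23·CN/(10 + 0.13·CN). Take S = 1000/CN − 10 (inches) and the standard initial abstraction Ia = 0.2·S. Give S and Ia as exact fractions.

CN(III) from CN(II)=61: (23·61)/(10 + 0.13·61) = 140300/1793 ≈ 78.249
Max retention: S = 1000/(140300/1793) − 10 = 3900/1403 in (≈ 2.780 in)
Ia = 0.2S: 0.2·2.780 = 0.556 in (exactly 780/1403)

S = 3900/1403 in ≈ 2.780 in; Ia = 780/1403 in ≈ 0.556 in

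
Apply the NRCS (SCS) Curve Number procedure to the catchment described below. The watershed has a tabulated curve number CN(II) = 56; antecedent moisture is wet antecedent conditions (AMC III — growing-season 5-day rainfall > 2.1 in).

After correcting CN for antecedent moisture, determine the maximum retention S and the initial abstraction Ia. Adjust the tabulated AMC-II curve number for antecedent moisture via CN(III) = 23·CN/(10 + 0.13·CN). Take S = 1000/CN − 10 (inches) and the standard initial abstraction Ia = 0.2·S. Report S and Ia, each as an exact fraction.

S = 550/161 in ≈ 3.416 in; Ia = 110/161 in ≈ 0.683 in

Wet (AMC III): CN(III) = 23·56/(10 + 0.13·56) = 1288/(432/25) = 4025/54 ≈ 74.537
Retention S: 1000/CN − 10 with CN=74.537 → S = 550/161 ≈ 3.416 in
Initial abstraction Ia = S/5 = (550/161)/5 = 110/161 ≈ 0.683 in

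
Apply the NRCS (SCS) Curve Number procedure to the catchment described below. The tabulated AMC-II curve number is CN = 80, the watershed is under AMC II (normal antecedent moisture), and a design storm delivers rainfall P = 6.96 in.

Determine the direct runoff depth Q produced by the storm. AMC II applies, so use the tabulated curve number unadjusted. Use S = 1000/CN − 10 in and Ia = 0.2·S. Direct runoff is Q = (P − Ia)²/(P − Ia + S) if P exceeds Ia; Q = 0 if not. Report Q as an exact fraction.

Q = 104329/22400 in ≈ 4.658 in

AMC II — tabulated CN = 80 applies directly.
Max retention: S = 1000/80 − 10 = 5/2 in (≈ 2.500 in)
Ia = 0.2·(5/2) = 1/2 in ≈ 0.500 in
Since P=6.960 > Ia=0.500: effective rainfall P−Ia = 323/50 in
Q: (323/50)² ÷ (224/25) = 104329/22400 in (≈ 4.658 in)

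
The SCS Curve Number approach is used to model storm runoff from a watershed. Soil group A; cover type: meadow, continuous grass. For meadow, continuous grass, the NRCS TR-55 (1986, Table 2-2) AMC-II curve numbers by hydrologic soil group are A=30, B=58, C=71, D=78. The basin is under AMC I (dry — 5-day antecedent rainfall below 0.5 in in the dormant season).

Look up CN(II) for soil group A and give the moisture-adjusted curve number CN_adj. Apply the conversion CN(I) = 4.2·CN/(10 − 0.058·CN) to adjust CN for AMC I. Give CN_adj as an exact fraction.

NRCS table: meadow, continuous grass, soil group A → CN(II) = 30
Adjust CN=30 to AMC I: 4.2·30/(10 − 0.058·30) → 126 ÷ (413/50) = 900/59 ≈ 15.254

CN_adj = 900/59 ≈ 15.254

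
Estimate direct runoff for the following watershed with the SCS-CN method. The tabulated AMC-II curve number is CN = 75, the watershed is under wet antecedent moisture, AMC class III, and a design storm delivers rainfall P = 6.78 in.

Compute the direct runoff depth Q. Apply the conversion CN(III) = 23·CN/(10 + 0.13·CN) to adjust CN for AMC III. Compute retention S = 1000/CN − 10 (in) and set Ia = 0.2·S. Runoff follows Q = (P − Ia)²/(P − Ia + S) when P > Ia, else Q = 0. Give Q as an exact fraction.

Wet (AMC III): CN(III) = 23·75/(10 + 0.13·75) = 1725/(79/4) = 6900/79 ≈ 87.342
Max retention: S = 1000/(6900/79) − 10 = 100/69 in (≈ 1.449 in)
Initial abstraction Ia = S/5 = (100/69)/5 = 20/69 ≈ 0.290 in
Since P=6.780 > Ia=0.290: effective rainfall P−Ia = 22391/3450 in
Q: (22391/3450)² ÷ (27391/3450) = 501356881/94498950 in (≈ 5.305 in)

Q = 501356881/94498950 in ≈ 5.305 in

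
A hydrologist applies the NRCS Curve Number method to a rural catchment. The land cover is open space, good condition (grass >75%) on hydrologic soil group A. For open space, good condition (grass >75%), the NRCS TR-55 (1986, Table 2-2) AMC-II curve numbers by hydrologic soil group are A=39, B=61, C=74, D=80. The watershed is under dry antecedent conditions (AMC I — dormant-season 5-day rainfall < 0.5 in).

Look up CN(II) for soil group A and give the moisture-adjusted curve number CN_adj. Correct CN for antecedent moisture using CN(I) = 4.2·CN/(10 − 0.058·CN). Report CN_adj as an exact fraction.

CN_adj = 81900/3869 ≈ 21.168

NRCS table: open space, good condition (grass >75%), soil group A → CN(II) = 39
Adjust CN=39 to AMC I: 4.2·39/(10 − 0.058·39) → (819/5) ÷ (3869/500) = 81900/3869 ≈ 21.168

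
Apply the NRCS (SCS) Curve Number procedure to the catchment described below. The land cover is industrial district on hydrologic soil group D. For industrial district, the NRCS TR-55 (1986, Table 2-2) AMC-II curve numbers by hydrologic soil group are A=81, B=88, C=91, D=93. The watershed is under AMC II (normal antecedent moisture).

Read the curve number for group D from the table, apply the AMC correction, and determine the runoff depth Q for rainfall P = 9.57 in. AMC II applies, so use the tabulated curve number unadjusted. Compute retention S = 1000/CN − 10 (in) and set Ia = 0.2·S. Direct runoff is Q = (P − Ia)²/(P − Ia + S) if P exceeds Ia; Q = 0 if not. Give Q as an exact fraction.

Q = 7673935201/879789300 in ≈ 8.722 in

NRCS table: industrial district, soil group D → CN(II) = 93
Average conditions: CN = 93 (no AMC adjustment).
S = 1000/93 − 10 = 70/93 in ≈ 0.753 in
Ia = 0.2·(70/93) = 14/93 in ≈ 0.151 in
Excess rainfall: 9.570 − 0.151 = 9.419 in; P > Ia so Q > 0
Runoff Q = (P−Ia)²/(P−Ia+S) = (9.419)²/(9.419+0.753) = 7673935201/879789300 ≈ 8.722 in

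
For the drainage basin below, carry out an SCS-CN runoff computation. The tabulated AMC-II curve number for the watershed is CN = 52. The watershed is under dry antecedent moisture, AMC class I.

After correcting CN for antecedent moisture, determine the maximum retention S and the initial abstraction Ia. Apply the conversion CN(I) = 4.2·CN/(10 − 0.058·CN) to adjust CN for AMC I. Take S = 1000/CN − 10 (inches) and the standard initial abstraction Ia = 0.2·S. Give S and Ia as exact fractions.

S = 2000/91 in ≈ 21.978 in; Ia = 400/91 in ≈ 4.396 in

Dry (AMC I): CN(I) = 4.2·52/(10 − 0.058·52) = (1092/5)/(873/125) = 9100/291 ≈ 31.271
Retention S: 1000/CN − 10 with CN=31.271 → S = 2000/91 ≈ 21.978 in
Ia = 0.2·(2000/91) = 400/91 in ≈ 4.396 in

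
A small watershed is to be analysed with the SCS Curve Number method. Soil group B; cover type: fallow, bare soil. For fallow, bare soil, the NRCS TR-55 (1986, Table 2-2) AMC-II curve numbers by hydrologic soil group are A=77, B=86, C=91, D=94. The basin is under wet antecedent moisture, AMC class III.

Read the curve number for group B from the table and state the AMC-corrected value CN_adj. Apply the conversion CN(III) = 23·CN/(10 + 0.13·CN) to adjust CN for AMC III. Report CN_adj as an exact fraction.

NRCS table: fallow, bare soil, soil group B → CN(II) = 86
Wet (AMC III): CN(III) = 23·86/(10 + 0.13·86) = 1978/(1059/50) = 98900/1059 ≈ 93.390

CN_adj = 98900/1059 ≈ 93.390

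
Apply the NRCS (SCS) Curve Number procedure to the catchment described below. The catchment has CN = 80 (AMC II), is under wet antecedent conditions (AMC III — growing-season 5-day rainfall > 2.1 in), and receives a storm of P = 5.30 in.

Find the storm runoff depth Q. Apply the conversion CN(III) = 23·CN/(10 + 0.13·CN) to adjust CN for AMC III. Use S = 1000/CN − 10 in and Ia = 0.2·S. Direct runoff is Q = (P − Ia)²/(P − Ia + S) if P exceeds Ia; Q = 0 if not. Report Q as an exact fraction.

Adjust CN=80 to AMC III: 23·80/(10 + 0.13·80) → 1840 ÷ (102/5) = 4600/51 ≈ 90.196
Max retention: S = 1000/(4600/51) − 10 = 25/23 in (≈ 1.087 in)
Ia = 0.2S: 0.2·1.087 = 0.217 in (exactly 5/23)
P − Ia = 5.300 − 0.217 = 1169/230 ≈ 5.083 in (> 0, runoff occurs)
Q: (1169/230)² ÷ (1419/230) = 1366561/326370 in (≈ 4.187 in)

Q = 1366561/326370 in ≈ 4.187 in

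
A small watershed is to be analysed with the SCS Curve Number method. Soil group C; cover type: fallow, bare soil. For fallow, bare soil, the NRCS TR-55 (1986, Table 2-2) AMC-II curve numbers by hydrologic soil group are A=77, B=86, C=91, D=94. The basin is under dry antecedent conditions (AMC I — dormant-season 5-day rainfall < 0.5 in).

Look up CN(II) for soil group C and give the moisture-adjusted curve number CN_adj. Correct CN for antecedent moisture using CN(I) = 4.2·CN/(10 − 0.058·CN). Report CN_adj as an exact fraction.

NRCS table: fallow, bare soil, soil group C → CN(II) = 91
CN(I) from CN(II)=91: (4.2·91)/(10 − 0.058·91) = 63700/787 ≈ 80.940

CN_adj = 63700/787 ≈ 80.940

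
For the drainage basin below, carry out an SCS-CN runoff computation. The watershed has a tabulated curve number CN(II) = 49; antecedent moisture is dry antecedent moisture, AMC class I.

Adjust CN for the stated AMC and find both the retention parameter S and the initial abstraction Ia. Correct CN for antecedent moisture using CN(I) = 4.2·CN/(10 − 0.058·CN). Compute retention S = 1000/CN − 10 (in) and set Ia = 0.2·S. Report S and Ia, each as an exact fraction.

S = 8500/343 in ≈ 24.781 in; Ia = 1700/343 in ≈ 4.956 in

Adjust CN=49 to AMC I: 4.2·49/(10 − 0.058·49) → (1029/5) ÷ (3579/500) = 34300/1193 ≈ 28.751
Max retention: S = 1000/(34300/1193) − 10 = 8500/343 in (≈ 24.781 in)
Ia = 0.2S: 0.2·24.781 = 4.956 in (exactly 1700/343)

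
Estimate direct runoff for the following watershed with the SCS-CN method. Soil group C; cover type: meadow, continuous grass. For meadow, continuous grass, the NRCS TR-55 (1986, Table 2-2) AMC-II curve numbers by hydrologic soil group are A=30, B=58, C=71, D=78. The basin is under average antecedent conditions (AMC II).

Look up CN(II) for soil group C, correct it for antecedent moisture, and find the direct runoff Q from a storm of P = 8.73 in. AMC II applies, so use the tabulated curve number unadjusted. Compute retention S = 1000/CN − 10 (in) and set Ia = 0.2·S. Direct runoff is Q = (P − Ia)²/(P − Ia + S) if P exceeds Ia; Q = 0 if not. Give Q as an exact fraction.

NRCS table: meadow, continuous grass, soil group C → CN(II) = 71
Average conditions: CN = 71 (no AMC adjustment).
Max retention: S = 1000/71 − 10 = 290/71 in (≈ 4.085 in)
Ia = 0.2·(290/71) = 58/71 in ≈ 0.817 in
Excess rainfall: 8.730 − 0.817 = 7.913 in; P > Ia so Q > 0
Q = (56183/7100)²/((56183/7100) + 290/71) = (3156529489/50410000)/(85183/7100) = 3156529489/604799300 in ≈ 5.219 in

Q = 3156529489/604799300 in ≈ 5.219 in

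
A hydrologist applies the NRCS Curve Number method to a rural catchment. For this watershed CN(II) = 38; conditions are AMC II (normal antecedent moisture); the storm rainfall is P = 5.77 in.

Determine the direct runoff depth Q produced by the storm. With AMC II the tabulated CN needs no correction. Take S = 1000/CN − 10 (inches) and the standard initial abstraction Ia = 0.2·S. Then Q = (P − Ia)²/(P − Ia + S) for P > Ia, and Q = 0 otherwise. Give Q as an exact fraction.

AMC II — tabulated CN = 38 applies directly.
Max retention: S = 1000/38 − 10 = 310/19 in (≈ 16.316 in)
Ia = 0.2S: 0.2·16.316 = 3.263 in (exactly 62/19)
Excess rainfall: 5.770 − 3.263 = 2.507 in; P > Ia so Q > 0
Q: (4763/1900)² ÷ (35763/1900) = 22686169/67949700 in (≈ 0.334 in)

Q = 22686169/67949700 in ≈ 0.334 in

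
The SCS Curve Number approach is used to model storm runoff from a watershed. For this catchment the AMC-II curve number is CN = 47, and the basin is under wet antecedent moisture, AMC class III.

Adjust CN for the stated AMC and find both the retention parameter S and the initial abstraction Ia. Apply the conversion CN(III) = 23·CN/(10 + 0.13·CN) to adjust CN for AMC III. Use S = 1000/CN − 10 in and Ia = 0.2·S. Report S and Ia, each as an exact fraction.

Adjust CN=47 to AMC III: 23·47/(10 + 0.13·47) → 1081 ÷ (1611/100) = 108100/1611 ≈ 67.101
S = 1000/(108100/1611) − 10 = 5300/1081 in ≈ 4.903 in
Ia = 0.2·(5300/1081) = 1060/1081 in ≈ 0.981 in

S = 5300/1081 in ≈ 4.903 in; Ia = 1060/1081 in ≈ 0.981 in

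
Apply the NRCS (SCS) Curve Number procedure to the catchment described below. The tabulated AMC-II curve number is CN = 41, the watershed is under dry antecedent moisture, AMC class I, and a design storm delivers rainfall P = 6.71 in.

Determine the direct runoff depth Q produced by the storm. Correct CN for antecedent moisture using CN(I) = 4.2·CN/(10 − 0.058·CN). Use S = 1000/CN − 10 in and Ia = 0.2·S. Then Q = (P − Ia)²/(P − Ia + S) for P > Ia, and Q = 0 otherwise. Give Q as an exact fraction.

Q = 0 in ≈ 0.000 in

CN(I) from CN(II)=41: (4.2·41)/(10 − 0.058·41) = 86100/3811 ≈ 22.592
S = 1000/(86100/3811) − 10 = 29500/861 in ≈ 34.262 in
Initial abstraction Ia = S/5 = (29500/861)/5 = 5900/861 ≈ 6.852 in
P = 6.710 ≤ Ia = 6.852 in: entire storm abstracted, Q = 0.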